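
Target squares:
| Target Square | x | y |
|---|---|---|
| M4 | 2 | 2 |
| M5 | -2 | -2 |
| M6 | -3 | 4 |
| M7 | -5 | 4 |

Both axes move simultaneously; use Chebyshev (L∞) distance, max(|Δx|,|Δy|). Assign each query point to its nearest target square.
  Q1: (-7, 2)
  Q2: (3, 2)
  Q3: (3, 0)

Q1 at (-7, 2):
  M4: max(|9|, |0|) = 9
  M5: max(|5|, |-4|) = 5
  M6: max(|4|, |2|) = 4
  M7: max(|2|, |2|) = 2
  → nearest: M7 (2)
Q2 at (3, 2):
  M4: max(|-1|, |0|) = 1
  M5: max(|-5|, |-4|) = 5
  M6: max(|-6|, |2|) = 6
  M7: max(|-8|, |2|) = 8
  → nearest: M4 (1)
Q3 at (3, 0):
  M4: max(|-1|, |2|) = 2
  M5: max(|-5|, |-2|) = 5
  M6: max(|-6|, |4|) = 6
  M7: max(|-8|, |4|) = 8
  → nearest: M4 (2)

Q1→M7; Q2→M4; Q3→M4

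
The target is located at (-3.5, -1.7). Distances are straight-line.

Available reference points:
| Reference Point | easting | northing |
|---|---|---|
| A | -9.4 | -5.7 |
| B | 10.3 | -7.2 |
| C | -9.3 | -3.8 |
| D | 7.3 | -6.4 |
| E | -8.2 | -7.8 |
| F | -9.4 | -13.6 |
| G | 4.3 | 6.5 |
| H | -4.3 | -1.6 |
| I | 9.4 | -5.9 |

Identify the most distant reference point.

B

Distances from (-3.5, -1.7):
A: √((-5.9)² + (-4.0)²) = √(34.810 + 16.000) = 7.1
B: √((13.8)² + (-5.5)²) = √(190.440 + 30.250) = 14.9
C: √((-5.8)² + (-2.1)²) = √(33.640 + 4.410) = 6.2
D: √((10.8)² + (-4.7)²) = √(116.640 + 22.090) = 11.8
E: √((-4.7)² + (-6.1)²) = √(22.090 + 37.210) = 7.7
F: √((-5.9)² + (-11.9)²) = √(34.810 + 141.610) = 13.3
G: √((7.8)² + (8.2)²) = √(60.840 + 67.240) = 11.3
H: √((-0.8)² + (0.1)²) = √(0.640 + 0.010) = 0.8
I: √((12.9)² + (-4.2)²) = √(166.410 + 17.640) = 13.6
Maximum: B at 14.9.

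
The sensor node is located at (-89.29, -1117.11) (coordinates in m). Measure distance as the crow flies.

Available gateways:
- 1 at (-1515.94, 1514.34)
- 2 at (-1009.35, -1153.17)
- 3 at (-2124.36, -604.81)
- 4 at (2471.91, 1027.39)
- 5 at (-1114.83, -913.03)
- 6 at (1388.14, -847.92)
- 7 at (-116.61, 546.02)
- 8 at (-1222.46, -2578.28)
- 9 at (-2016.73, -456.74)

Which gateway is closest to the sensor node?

Distances from (-89.29, -1117.11):
1: √((-1426.65)² + (2631.45)²) = √(2035330.2225 + 6924529.1025) = 2993.30 m
2: √((-920.06)² + (-36.06)²) = √(846510.4036 + 1300.3236) = 920.77 m
3: √((-2035.07)² + (512.30)²) = √(4141509.9049 + 262451.2900) = 2098.56 m
4: √((2561.20)² + (2144.50)²) = √(6559745.4400 + 4598880.2500) = 3340.45 m
5: √((-1025.54)² + (204.08)²) = √(1051732.2916 + 41648.6464) = 1045.65 m
6: √((1477.43)² + (269.19)²) = √(2182799.4049 + 72463.2561) = 1501.75 m
7: √((-27.32)² + (1663.13)²) = √(746.3824 + 2766001.3969) = 1663.35 m
8: √((-1133.17)² + (-1461.17)²) = √(1284074.2489 + 2135017.7689) = 1849.08 m
9: √((-1927.44)² + (660.37)²) = √(3715024.9536 + 436088.5369) = 2037.43 m
Minimum: 2 at 920.77 m.

2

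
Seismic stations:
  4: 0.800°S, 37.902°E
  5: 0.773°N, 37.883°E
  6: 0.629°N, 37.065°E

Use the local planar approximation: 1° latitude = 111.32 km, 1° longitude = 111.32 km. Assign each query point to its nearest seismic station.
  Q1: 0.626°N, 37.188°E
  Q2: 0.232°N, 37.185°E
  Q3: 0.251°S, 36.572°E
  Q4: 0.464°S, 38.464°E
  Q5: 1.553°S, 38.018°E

Q1 at 0.626°N, 37.188°E:
  4: 177.529 km
  5: 79.079 km
  6: 13.696 km
  → nearest: 6 (13.696 km)
Q2 at 0.232°N, 37.185°E:
  4: 139.888 km
  5: 98.308 km
  6: 46.169 km
  → nearest: 6 (46.169 km)
Q3 at 0.251°S, 36.572°E:
  4: 160.173 km
  5: 185.183 km
  6: 112.287 km
  → nearest: 6 (112.287 km)
Q4 at 0.464°S, 38.464°E:
  4: 72.890 km
  5: 152.135 km
  6: 197.631 km
  → nearest: 4 (72.890 km)
Q5 at 1.553°S, 38.018°E:
  4: 84.813 km
  5: 259.366 km
  6: 265.057 km
  → nearest: 4 (84.813 km)

Q1→6; Q2→6; Q3→6; Q4→4; Q5→4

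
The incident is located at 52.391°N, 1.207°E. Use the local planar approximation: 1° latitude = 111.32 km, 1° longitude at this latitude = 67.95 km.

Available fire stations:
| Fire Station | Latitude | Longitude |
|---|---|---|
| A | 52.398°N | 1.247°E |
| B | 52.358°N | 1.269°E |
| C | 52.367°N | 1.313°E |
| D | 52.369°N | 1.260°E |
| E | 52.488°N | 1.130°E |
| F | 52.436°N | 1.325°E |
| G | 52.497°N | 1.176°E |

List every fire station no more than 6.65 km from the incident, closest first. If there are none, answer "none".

Distances from 52.391°N, 1.207°E:
A: 2.827 km
B: 5.590 km
C: 7.682 km
D: 4.355 km
E: 11.999 km
F: 9.454 km
G: 11.986 km
Threshold 6.65 km: A (2.827 km), D (4.355 km), B (5.590 km) are within range.

A, D, B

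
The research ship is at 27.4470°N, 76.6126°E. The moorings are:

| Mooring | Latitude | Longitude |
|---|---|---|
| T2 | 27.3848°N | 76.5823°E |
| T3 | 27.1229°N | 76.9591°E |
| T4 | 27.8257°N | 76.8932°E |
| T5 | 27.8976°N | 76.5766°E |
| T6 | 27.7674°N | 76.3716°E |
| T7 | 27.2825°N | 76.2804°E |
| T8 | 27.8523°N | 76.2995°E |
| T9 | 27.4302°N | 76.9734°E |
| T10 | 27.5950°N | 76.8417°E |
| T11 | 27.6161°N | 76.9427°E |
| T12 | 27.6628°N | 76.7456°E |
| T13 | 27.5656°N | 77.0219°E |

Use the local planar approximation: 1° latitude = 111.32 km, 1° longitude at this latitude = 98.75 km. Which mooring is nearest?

Distances from 27.4470°N, 76.6126°E:
T2: √((-0.0622·111.32)² + (-0.0303·98.75)²) = √(47.943216 + 8.952812) = 7.5429 km
T3: √((-0.3241·111.32)² + (0.3465·98.75)²) = √(1301.680675 + 1170.794535) = 49.7240 km
T4: √((0.3787·111.32)² + (0.2806·98.75)²) = √(1777.202869 + 767.802536) = 50.4480 km
T5: √((0.4506·111.32)² + (-0.0360·98.75)²) = √(2516.105054 + 12.638025) = 50.2866 km
T6: √((0.3204·111.32)² + (-0.2410·98.75)²) = √(1272.129753 + 566.380502) = 42.8779 km
T7: √((-0.1645·111.32)² + (-0.3322·98.75)²) = √(335.334471 + 1076.151623) = 37.5697 km
T8: √((0.4053·111.32)² + (-0.3131·98.75)²) = √(2035.633563 + 955.961372) = 54.6955 km
T9: √((-0.0168·111.32)² + (0.3608·98.75)²) = √(3.497558 + 1269.425641) = 35.6780 km
T10: √((0.1480·111.32)² + (0.2291·98.75)²) = √(271.437487 + 511.828408) = 27.9869 km
T11: √((0.1691·111.32)² + (0.3301·98.75)²) = √(354.350957 + 1062.588857) = 37.6423 km
T12: √((0.2158·111.32)² + (0.1330·98.75)²) = √(577.097610 + 172.495389) = 27.3787 km
T13: √((0.1186·111.32)² + (0.4093·98.75)²) = √(174.307379 + 1633.645038) = 42.5200 km
Minimum: T2 at 7.5429 km.

T2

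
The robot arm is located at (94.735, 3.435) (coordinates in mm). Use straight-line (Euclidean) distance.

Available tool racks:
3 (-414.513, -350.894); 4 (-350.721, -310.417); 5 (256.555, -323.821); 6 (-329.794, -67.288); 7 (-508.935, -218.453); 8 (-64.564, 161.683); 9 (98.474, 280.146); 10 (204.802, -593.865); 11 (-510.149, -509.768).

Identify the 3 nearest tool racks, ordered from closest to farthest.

8, 9, 5

Distances from (94.735, 3.435):
3: √((-509.248)² + (-354.329)²) = √(259333.52550 + 125549.04024) = 620.389 mm
4: √((-445.456)² + (-313.852)²) = √(198431.04794 + 98503.07790) = 544.917 mm
5: √((161.820)² + (-327.256)²) = √(26185.71240 + 107096.48954) = 365.078 mm
6: √((-424.529)² + (-70.723)²) = √(180224.87184 + 5001.74273) = 430.380 mm
7: √((-603.670)² + (-221.888)²) = √(364417.46890 + 49234.28454) = 643.158 mm
8: √((-159.299)² + (158.248)²) = √(25376.17140 + 25042.42950) = 224.541 mm
9: √((3.739)² + (276.711)²) = √(13.98012 + 76568.97752) = 276.736 mm
10: √((110.067)² + (-597.300)²) = √(12114.74449 + 356767.29000) = 607.357 mm
11: √((-604.884)² + (-513.203)²) = √(365884.65346 + 263377.31921) = 793.260 mm
Sorted: 8 (224.541 mm) < 9 (276.736 mm) < 5 (365.078 mm) < 6 (430.380 mm) < 4 (544.917 mm) < …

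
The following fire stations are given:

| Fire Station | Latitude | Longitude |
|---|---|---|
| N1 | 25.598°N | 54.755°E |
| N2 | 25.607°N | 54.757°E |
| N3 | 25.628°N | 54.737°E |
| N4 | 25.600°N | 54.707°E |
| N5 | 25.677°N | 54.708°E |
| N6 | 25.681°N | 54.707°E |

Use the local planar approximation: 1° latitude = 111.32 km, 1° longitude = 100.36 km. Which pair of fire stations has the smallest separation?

N5 and N6

Pairwise distances:
N1–N2: √((0.009·111.32)² + (0.002·100.36)²) = √(1.00376 + 0.04029) = 1.022 km
N1–N3: √((0.030·111.32)² + (-0.018·100.36)²) = √(11.15293 + 3.26337) = 3.797 km
N1–N4: √((0.002·111.32)² + (-0.048·100.36)²) = √(0.04957 + 23.20619) = 4.822 km
N1–N5: √((0.079·111.32)² + (-0.047·100.36)²) = √(77.33936 + 22.24933) = 9.979 km
N1–N6: √((0.083·111.32)² + (-0.048·100.36)²) = √(85.36947 + 23.20619) = 10.420 km
N2–N3: √((0.021·111.32)² + (-0.020·100.36)²) = √(5.46493 + 4.02885) = 3.081 km
N2–N4: √((-0.007·111.32)² + (-0.050·100.36)²) = √(0.60721 + 25.18032) = 5.078 km
N2–N5: √((0.070·111.32)² + (-0.049·100.36)²) = √(60.72150 + 24.18318) = 9.214 km
N2–N6: √((0.074·111.32)² + (-0.050·100.36)²) = √(67.85937 + 25.18032) = 9.646 km
N3–N4: √((-0.028·111.32)² + (-0.030·100.36)²) = √(9.71544 + 9.06492) = 4.334 km
N3–N5: √((0.049·111.32)² + (-0.029·100.36)²) = √(29.75353 + 8.47066) = 6.183 km
N3–N6: √((0.053·111.32)² + (-0.030·100.36)²) = √(34.80953 + 9.06492) = 6.624 km
N4–N5: √((0.077·111.32)² + (0.001·100.36)²) = √(73.47301 + 0.01007) = 8.572 km
N4–N6: √((0.081·111.32)² + (0.000·100.36)²) = √(81.30485 + 0.00000) = 9.017 km
N5–N6: √((0.004·111.32)² + (-0.001·100.36)²) = √(0.19827 + 0.01007) = 0.456 km
Closest pair: N5–N6 at 0.456 km.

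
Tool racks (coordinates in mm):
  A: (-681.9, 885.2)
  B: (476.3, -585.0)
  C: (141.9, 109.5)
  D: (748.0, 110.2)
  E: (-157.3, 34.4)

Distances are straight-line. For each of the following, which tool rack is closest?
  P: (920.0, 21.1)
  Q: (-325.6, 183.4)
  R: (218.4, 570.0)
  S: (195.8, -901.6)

P at (920.0, 21.1):
  A: √((-1601.9)² + (864.1)²) = √(2566083.610 + 746668.810) = 1820.1 mm
  B: √((-443.7)² + (-606.1)²) = √(196869.690 + 367357.210) = 751.2 mm
  C: √((-778.1)² + (88.4)²) = √(605439.610 + 7814.560) = 783.1 mm
  D: √((-172.0)² + (89.1)²) = √(29584.000 + 7938.810) = 193.7 mm
  E: √((-1077.3)² + (13.3)²) = √(1160575.290 + 176.890) = 1077.4 mm
  → nearest: D (193.7 mm)
Q at (-325.6, 183.4):
  A: √((-356.3)² + (701.8)²) = √(126949.690 + 492523.240) = 787.1 mm
  B: √((801.9)² + (-768.4)²) = √(643043.610 + 590438.560) = 1110.6 mm
  C: √((467.5)² + (-73.9)²) = √(218556.250 + 5461.210) = 473.3 mm
  D: √((1073.6)² + (-73.2)²) = √(1152616.960 + 5358.240) = 1076.1 mm
  E: √((168.3)² + (-149.0)²) = √(28324.890 + 22201.000) = 224.8 mm
  → nearest: E (224.8 mm)
R at (218.4, 570.0):
  A: √((-900.3)² + (315.2)²) = √(810540.090 + 99351.040) = 953.9 mm
  B: √((257.9)² + (-1155.0)²) = √(66512.410 + 1334025.000) = 1183.4 mm
  C: √((-76.5)² + (-460.5)²) = √(5852.250 + 212060.250) = 466.8 mm
  D: √((529.6)² + (-459.8)²) = √(280476.160 + 211416.040) = 701.4 mm
  E: √((-375.7)² + (-535.6)²) = √(141150.490 + 286867.360) = 654.2 mm
  → nearest: C (466.8 mm)
S at (195.8, -901.6):
  A: √((-877.7)² + (1786.8)²) = √(770357.290 + 3192654.240) = 1990.7 mm
  B: √((280.5)² + (316.6)²) = √(78680.250 + 100235.560) = 423.0 mm
  C: √((-53.9)² + (1011.1)²) = √(2905.210 + 1022323.210) = 1012.5 mm
  D: √((552.2)² + (1011.8)²) = √(304924.840 + 1023739.240) = 1152.7 mm
  E: √((-353.1)² + (936.0)²) = √(124679.610 + 876096.000) = 1000.4 mm
  → nearest: B (423.0 mm)

P→D; Q→E; R→C; S→B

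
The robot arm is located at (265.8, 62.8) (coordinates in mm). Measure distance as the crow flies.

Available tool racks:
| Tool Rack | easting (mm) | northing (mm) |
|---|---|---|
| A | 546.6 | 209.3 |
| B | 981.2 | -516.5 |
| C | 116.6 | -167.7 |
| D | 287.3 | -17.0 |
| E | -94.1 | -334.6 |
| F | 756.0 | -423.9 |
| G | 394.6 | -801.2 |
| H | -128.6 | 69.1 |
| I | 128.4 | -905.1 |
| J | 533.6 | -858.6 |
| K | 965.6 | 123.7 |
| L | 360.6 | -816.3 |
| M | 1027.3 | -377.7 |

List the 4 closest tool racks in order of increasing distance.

D, C, A, H

Distances from (265.8, 62.8):
A: √((280.8)² + (146.5)²) = √(78848.640 + 21462.250) = 316.7 mm
B: √((715.4)² + (-579.3)²) = √(511797.160 + 335588.490) = 920.5 mm
C: √((-149.2)² + (-230.5)²) = √(22260.640 + 53130.250) = 274.6 mm
D: √((21.5)² + (-79.8)²) = √(462.250 + 6368.040) = 82.6 mm
E: √((-359.9)² + (-397.4)²) = √(129528.010 + 157926.760) = 536.1 mm
F: √((490.2)² + (-486.7)²) = √(240296.040 + 236876.890) = 690.8 mm
G: √((128.8)² + (-864.0)²) = √(16589.440 + 746496.000) = 873.5 mm
H: √((-394.4)² + (6.3)²) = √(155551.360 + 39.690) = 394.5 mm
I: √((-137.4)² + (-967.9)²) = √(18878.760 + 936830.410) = 977.6 mm
J: √((267.8)² + (-921.4)²) = √(71716.840 + 848977.960) = 959.5 mm
K: √((699.8)² + (60.9)²) = √(489720.040 + 3708.810) = 702.4 mm
L: √((94.8)² + (-879.1)²) = √(8987.040 + 772816.810) = 884.2 mm
M: √((761.5)² + (-440.5)²) = √(579882.250 + 194040.250) = 879.7 mm
Sorted: D (82.6 mm) < C (274.6 mm) < A (316.7 mm) < H (394.5 mm) < E (536.1 mm) < F (690.8 mm) < …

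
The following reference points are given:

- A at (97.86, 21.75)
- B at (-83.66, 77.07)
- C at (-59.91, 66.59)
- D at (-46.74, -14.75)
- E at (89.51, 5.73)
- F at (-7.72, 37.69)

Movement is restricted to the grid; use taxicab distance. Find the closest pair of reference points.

A and E

Pairwise distances:
A–B: 236.84
A–C: 202.61
A–D: 181.10
A–E: 24.37
A–F: 121.52
B–C: 34.23
B–D: 128.74
B–E: 244.51
B–F: 115.32
C–D: 94.51
C–E: 210.28
C–F: 81.09
D–E: 156.73
D–F: 91.46
E–F: 129.19
Closest pair: A–E at 24.37.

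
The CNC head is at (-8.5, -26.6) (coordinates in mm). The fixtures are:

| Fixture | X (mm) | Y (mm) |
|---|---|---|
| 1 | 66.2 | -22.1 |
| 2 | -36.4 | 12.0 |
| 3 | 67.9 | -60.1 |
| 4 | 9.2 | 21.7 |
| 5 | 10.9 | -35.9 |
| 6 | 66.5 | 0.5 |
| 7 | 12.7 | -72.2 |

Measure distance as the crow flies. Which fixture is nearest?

Distances from (-8.5, -26.6):
1: √((74.7)² + (4.5)²) = √(5580.090 + 20.250) = 74.8 mm
2: √((-27.9)² + (38.6)²) = √(778.410 + 1489.960) = 47.6 mm
3: √((76.4)² + (-33.5)²) = √(5836.960 + 1122.250) = 83.4 mm
4: √((17.7)² + (48.3)²) = √(313.290 + 2332.890) = 51.4 mm
5: √((19.4)² + (-9.3)²) = √(376.360 + 86.490) = 21.5 mm
6: √((75.0)² + (27.1)²) = √(5625.000 + 734.410) = 79.7 mm
7: √((21.2)² + (-45.6)²) = √(449.440 + 2079.360) = 50.3 mm
Minimum: 5 at 21.5 mm.

5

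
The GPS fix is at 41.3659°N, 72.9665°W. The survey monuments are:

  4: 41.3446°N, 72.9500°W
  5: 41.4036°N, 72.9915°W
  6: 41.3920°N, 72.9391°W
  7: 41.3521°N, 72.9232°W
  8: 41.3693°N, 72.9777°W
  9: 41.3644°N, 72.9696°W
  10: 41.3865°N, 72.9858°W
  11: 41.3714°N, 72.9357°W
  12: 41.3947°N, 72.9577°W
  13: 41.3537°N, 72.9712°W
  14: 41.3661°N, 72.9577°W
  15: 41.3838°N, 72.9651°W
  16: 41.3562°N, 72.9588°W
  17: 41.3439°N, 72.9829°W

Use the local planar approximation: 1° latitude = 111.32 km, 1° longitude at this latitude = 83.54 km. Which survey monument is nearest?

Distances from 41.3659°N, 72.9665°W:
4: 2.7427 km
5: 4.6877 km
6: 3.6988 km
7: 3.9300 km
8: 1.0093 km
9: 0.3081 km
10: 2.8033 km
11: 2.6449 km
12: 3.2892 km
13: 1.4137 km
14: 0.7355 km
15: 1.9961 km
16: 1.2569 km
17: 2.8062 km
Minimum: 9 at 0.3081 km.

9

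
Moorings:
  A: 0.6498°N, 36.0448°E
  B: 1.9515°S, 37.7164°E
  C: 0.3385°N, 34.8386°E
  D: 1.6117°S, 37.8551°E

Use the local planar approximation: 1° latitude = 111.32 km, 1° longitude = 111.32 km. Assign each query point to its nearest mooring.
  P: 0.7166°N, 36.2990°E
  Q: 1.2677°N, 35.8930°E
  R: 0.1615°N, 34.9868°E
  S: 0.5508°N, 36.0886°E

P→A; Q→A; R→C; S→A

P at 0.7166°N, 36.2990°E:
  A: √((-0.0668·111.32)² + (-0.2542·111.32)²) = √(55.296714 + 800.750996) = 29.2583 km
  B: √((-2.6681·111.32)² + (1.4174·111.32)²) = √(88216.658014 + 24896.096127) = 336.3224 km
  C: √((-0.3781·111.32)² + (-1.4604·111.32)²) = √(1771.575845 + 26429.566745) = 167.9320 km
  D: √((-2.3283·111.32)² + (1.5561·111.32)²) = √(67177.567137 + 30006.918640) = 311.7443 km
  → nearest: A (29.2583 km)
Q at 1.2677°N, 35.8930°E:
  A: √((-0.6179·111.32)² + (0.1518·111.32)²) = √(4731.325049 + 285.555111) = 70.8299 km
  B: √((-3.2192·111.32)² + (1.8234·111.32)²) = √(128422.852873 + 41201.240893) = 411.8545 km
  C: √((-0.9292·111.32)² + (-1.0544·111.32)²) = √(10699.532385 + 13777.080304) = 156.4500 km
  D: √((-2.8794·111.32)² + (1.9621·111.32)²) = √(102742.563140 + 47707.721009) = 387.8792 km
  → nearest: A (70.8299 km)
R at 0.1615°N, 34.9868°E:
  A: √((0.4883·111.32)² + (1.0580·111.32)²) = √(2954.743894 + 13871.318085) = 129.7153 km
  B: √((-2.1130·111.32)² + (2.7296·111.32)²) = √(55328.053231 + 92330.335637) = 384.2634 km
  C: √((0.1770·111.32)² + (-0.1482·111.32)²) = √(388.233429 + 272.171598) = 25.6983 km
  D: √((-1.7732·111.32)² + (2.8683·111.32)²) = √(38963.848010 + 101951.951022) = 375.3875 km
  → nearest: C (25.6983 km)
S at 0.5508°N, 36.0886°E:
  A: √((0.0990·111.32)² + (-0.0438·111.32)²) = √(121.455388 + 23.773582) = 12.0511 km
  B: √((-2.5023·111.32)² + (1.6278·111.32)²) = √(77593.465192 + 32835.866675) = 332.3091 km
  C: √((-0.2123·111.32)² + (-1.2500·111.32)²) = √(558.529844 + 19362.722500) = 141.1427 km
  D: √((-2.1625·111.32)² + (1.7665·111.32)²) = √(57950.692170 + 38669.956084) = 310.8386 km
  → nearest: A (12.0511 km)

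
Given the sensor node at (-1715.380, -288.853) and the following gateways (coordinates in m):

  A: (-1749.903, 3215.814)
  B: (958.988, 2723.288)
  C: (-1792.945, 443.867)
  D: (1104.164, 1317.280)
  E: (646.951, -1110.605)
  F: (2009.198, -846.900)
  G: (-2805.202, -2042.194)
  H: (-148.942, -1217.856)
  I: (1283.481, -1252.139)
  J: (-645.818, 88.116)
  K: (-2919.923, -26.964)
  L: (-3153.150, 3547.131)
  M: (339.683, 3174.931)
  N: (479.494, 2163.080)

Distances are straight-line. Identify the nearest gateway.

Distances from (-1715.380, -288.853):
A: 3504.837 m
B: 4028.056 m
C: 736.814 m
D: 3244.918 m
E: 2501.177 m
F: 3766.152 m
G: 2064.441 m
H: 1821.201 m
I: 3149.776 m
J: 1134.050 m
K: 1232.684 m
L: 4096.579 m
M: 4027.541 m
N: 3290.813 m
Minimum: C at 736.814 m.

C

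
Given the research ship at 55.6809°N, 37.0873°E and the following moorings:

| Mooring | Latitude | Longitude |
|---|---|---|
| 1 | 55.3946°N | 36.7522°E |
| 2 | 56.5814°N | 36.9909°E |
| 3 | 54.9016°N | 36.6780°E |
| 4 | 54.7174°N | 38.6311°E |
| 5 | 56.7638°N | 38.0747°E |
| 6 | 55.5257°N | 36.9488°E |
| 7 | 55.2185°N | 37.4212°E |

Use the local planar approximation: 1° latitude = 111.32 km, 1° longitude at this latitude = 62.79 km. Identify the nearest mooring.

6

Distances from 55.6809°N, 37.0873°E:
1: 38.1900 km
2: 100.4262 km
3: 90.4784 km
4: 144.5699 km
5: 135.5573 km
6: 19.3421 km
7: 55.5803 km
Minimum: 6 at 19.3421 km.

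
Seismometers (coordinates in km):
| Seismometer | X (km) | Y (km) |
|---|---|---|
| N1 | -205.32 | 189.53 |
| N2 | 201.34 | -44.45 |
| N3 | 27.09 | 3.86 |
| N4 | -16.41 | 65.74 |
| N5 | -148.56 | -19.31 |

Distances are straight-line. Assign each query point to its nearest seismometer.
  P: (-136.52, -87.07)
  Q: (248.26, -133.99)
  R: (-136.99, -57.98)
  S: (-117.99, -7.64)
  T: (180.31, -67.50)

P→N5; Q→N2; R→N5; S→N5; T→N2

P at (-136.52, -87.07):
  N1: √((-68.80)² + (276.60)²) = √(4733.4400 + 76507.5600) = 285.03 km
  N2: √((337.86)² + (42.62)²) = √(114149.3796 + 1816.4644) = 340.54 km
  N3: √((163.61)² + (90.93)²) = √(26768.2321 + 8268.2649) = 187.18 km
  N4: √((120.11)² + (152.81)²) = √(14426.4121 + 23350.8961) = 194.36 km
  N5: √((-12.04)² + (67.76)²) = √(144.9616 + 4591.4176) = 68.82 km
  → nearest: N5 (68.82 km)
Q at (248.26, -133.99):
  N1: √((-453.58)² + (323.52)²) = √(205734.8164 + 104665.1904) = 557.14 km
  N2: √((-46.92)² + (89.54)²) = √(2201.4864 + 8017.4116) = 101.09 km
  N3: √((-221.17)² + (137.85)²) = √(48916.1689 + 19002.6225) = 260.61 km
  N4: √((-264.67)² + (199.73)²) = √(70050.2089 + 39892.0729) = 331.58 km
  N5: √((-396.82)² + (114.68)²) = √(157466.1124 + 13151.5024) = 413.06 km
  → nearest: N2 (101.09 km)
R at (-136.99, -57.98):
  N1: √((-68.33)² + (247.51)²) = √(4668.9889 + 61261.2001) = 256.77 km
  N2: √((338.33)² + (13.53)²) = √(114467.1889 + 183.0609) = 338.60 km
  N3: √((164.08)² + (61.84)²) = √(26922.2464 + 3824.1856) = 175.35 km
  N4: √((120.58)² + (123.72)²) = √(14539.5364 + 15306.6384) = 172.76 km
  N5: √((-11.57)² + (38.67)²) = √(133.8649 + 1495.3689) = 40.36 km
  → nearest: N5 (40.36 km)
S at (-117.99, -7.64):
  N1: √((-87.33)² + (197.17)²) = √(7626.5289 + 38876.0089) = 215.64 km
  N2: √((319.33)² + (-36.81)²) = √(101971.6489 + 1354.9761) = 321.44 km
  N3: √((145.08)² + (11.50)²) = √(21048.2064 + 132.2500) = 145.54 km
  N4: √((101.58)² + (73.38)²) = √(10318.4964 + 5384.6244) = 125.31 km
  N5: √((-30.57)² + (-11.67)²) = √(934.5249 + 136.1889) = 32.72 km
  → nearest: N5 (32.72 km)
T at (180.31, -67.50):
  N1: √((-385.63)² + (257.03)²) = √(148710.4969 + 66064.4209) = 463.44 km
  N2: √((21.03)² + (23.05)²) = √(442.2609 + 531.3025) = 31.20 km
  N3: √((-153.22)² + (71.36)²) = √(23476.3684 + 5092.2496) = 169.02 km
  N4: √((-196.72)² + (133.24)²) = √(38698.7584 + 17752.8976) = 237.60 km
  N5: √((-328.87)² + (48.19)²) = √(108155.4769 + 2322.2761) = 332.38 km
  → nearest: N2 (31.20 km)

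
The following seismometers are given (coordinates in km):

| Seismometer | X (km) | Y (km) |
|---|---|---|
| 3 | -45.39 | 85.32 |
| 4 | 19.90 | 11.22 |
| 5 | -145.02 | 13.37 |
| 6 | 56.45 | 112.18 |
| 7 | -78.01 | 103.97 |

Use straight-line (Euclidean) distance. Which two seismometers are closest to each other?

Pairwise distances:
3–4: 98.76 km
3–5: 122.89 km
3–6: 105.32 km
3–7: 37.58 km
4–5: 164.93 km
4–6: 107.37 km
4–7: 134.87 km
5–6: 224.40 km
5–7: 112.69 km
6–7: 134.71 km
Closest pair: 3–7 at 37.58 km.

3 and 7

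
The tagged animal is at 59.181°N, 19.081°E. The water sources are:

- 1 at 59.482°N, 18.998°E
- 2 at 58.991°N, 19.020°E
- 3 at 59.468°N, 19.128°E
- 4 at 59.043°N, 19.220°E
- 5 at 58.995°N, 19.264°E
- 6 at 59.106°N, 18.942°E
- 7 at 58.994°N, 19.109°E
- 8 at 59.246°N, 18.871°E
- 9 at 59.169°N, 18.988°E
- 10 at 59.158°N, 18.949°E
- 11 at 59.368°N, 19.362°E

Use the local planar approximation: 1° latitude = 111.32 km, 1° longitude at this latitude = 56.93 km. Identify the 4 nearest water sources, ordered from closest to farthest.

9, 10, 6, 8

Distances from 59.181°N, 19.081°E:
1: 33.839 km
2: 21.434 km
3: 32.061 km
4: 17.281 km
5: 23.179 km
6: 11.503 km
7: 20.878 km
8: 13.974 km
9: 5.460 km
10: 7.939 km
11: 26.254 km
Sorted: 9 (5.460 km) < 10 (7.939 km) < 6 (11.503 km) < 8 (13.974 km) < 4 (17.281 km) < 7 (20.878 km) < …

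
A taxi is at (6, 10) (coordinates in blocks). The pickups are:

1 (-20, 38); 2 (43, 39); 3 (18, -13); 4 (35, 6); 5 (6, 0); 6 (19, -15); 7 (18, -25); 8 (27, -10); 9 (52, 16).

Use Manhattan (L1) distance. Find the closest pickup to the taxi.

5

Distances from (6, 10):
1: |-26| + |28| = 26 + 28 = 54 blocks
2: |37| + |29| = 37 + 29 = 66 blocks
3: |12| + |-23| = 12 + 23 = 35 blocks
4: |29| + |-4| = 29 + 4 = 33 blocks
5: |0| + |-10| = 0 + 10 = 10 blocks
6: |13| + |-25| = 13 + 25 = 38 blocks
7: |12| + |-35| = 12 + 35 = 47 blocks
8: |21| + |-20| = 21 + 20 = 41 blocks
9: |46| + |6| = 46 + 6 = 52 blocks
Minimum: 5 at 10 blocks.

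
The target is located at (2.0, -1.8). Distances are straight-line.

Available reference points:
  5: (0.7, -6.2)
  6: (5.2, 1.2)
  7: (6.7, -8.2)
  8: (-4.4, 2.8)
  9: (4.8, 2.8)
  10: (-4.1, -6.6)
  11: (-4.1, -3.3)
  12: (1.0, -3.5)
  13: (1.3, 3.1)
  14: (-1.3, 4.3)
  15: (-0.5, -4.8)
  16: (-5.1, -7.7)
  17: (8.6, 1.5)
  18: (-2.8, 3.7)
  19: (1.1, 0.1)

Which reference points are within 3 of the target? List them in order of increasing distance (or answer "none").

Distances from (2.0, -1.8):
5: 4.59
6: 4.39
7: 7.94
8: 7.88
9: 5.39
10: 7.76
11: 6.28
12: 1.97
13: 4.95
14: 6.94
15: 3.91
16: 9.23
17: 7.38
18: 7.30
19: 2.10
Threshold 3: 12 (1.97), 19 (2.10) are within range.

12, 19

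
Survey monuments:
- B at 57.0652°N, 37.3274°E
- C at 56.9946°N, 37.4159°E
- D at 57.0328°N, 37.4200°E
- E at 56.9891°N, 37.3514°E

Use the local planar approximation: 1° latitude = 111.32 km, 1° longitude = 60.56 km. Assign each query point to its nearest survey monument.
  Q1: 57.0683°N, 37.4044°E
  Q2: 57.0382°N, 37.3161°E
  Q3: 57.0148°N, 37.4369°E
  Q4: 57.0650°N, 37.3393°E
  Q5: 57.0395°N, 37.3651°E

Q1 at 57.0683°N, 37.4044°E:
  B: 4.6759 km
  C: 8.2338 km
  D: 4.0632 km
  E: 9.3826 km
  → nearest: D (4.0632 km)
Q2 at 57.0382°N, 37.3161°E:
  B: 3.0826 km
  C: 7.7515 km
  D: 6.3208 km
  E: 5.8690 km
  → nearest: B (3.0826 km)
Q3 at 57.0148°N, 37.4369°E:
  B: 8.6863 km
  C: 2.5834 km
  D: 2.2500 km
  E: 5.9157 km
  → nearest: D (2.2500 km)
Q4 at 57.0650°N, 37.3393°E:
  B: 0.7210 km
  C: 9.1070 km
  D: 6.0608 km
  E: 8.4809 km
  → nearest: B (0.7210 km)
Q5 at 57.0395°N, 37.3651°E:
  B: 3.6603 km
  C: 5.8692 km
  D: 3.4074 km
  E: 5.6715 km
  → nearest: D (3.4074 km)

Q1→D; Q2→B; Q3→D; Q4→B; Q5→D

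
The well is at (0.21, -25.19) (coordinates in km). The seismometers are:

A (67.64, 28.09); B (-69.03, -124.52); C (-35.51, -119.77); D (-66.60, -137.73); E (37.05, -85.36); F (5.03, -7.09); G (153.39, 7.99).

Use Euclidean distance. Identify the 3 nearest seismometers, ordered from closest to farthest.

F, E, A

Distances from (0.21, -25.19):
A: √((67.43)² + (53.28)²) = √(4546.8049 + 2838.7584) = 85.94 km
B: √((-69.24)² + (-99.33)²) = √(4794.1776 + 9866.4489) = 121.08 km
C: √((-35.72)² + (-94.58)²) = √(1275.9184 + 8945.3764) = 101.10 km
D: √((-66.81)² + (-112.54)²) = √(4463.5761 + 12665.2516) = 130.88 km
E: √((36.84)² + (-60.17)²) = √(1357.1856 + 3620.4289) = 70.55 km
F: √((4.82)² + (18.10)²) = √(23.2324 + 327.6100) = 18.73 km
G: √((153.18)² + (33.18)²) = √(23464.1124 + 1100.9124) = 156.73 km
Sorted: F (18.73 km) < E (70.55 km) < A (85.94 km) < C (101.10 km) < B (121.08 km) < …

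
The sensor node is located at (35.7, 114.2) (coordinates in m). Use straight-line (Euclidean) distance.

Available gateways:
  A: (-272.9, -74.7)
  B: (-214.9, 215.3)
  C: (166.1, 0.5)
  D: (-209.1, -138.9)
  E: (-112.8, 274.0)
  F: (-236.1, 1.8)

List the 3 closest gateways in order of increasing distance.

Distances from (35.7, 114.2):
A: √((-308.6)² + (-188.9)²) = √(95233.960 + 35683.210) = 361.8 m
B: √((-250.6)² + (101.1)²) = √(62800.360 + 10221.210) = 270.2 m
C: √((130.4)² + (-113.7)²) = √(17004.160 + 12927.690) = 173.0 m
D: √((-244.8)² + (-253.1)²) = √(59927.040 + 64059.610) = 352.1 m
E: √((-148.5)² + (159.8)²) = √(22052.250 + 25536.040) = 218.1 m
F: √((-271.8)² + (-112.4)²) = √(73875.240 + 12633.760) = 294.1 m
Sorted: C (173.0 m) < E (218.1 m) < B (270.2 m) < F (294.1 m) < D (352.1 m) < …

C, E, B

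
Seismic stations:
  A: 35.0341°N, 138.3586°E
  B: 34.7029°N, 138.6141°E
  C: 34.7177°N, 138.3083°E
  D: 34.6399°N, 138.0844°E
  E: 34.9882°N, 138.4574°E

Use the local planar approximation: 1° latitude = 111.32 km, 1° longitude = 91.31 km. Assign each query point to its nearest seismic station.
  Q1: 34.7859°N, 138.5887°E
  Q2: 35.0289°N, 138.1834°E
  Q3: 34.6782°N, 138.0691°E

Q1→B; Q2→A; Q3→D

Q1 at 34.7859°N, 138.5887°E:
  A: √((0.2482·111.32)² + (-0.2301·91.31)²) = √(763.396122 + 441.438211) = 34.7107 km
  B: √((-0.0830·111.32)² + (0.0254·91.31)²) = √(85.369469 + 5.379032) = 9.5262 km
  C: √((-0.0682·111.32)² + (-0.2804·91.31)²) = √(57.638828 + 655.530200) = 26.7052 km
  D: √((-0.1460·111.32)² + (-0.5043·91.31)²) = √(264.150907 + 2120.384505) = 48.8317 km
  E: √((0.2023·111.32)² + (-0.1313·91.31)²) = √(507.152021 + 143.736193) = 25.5125 km
  → nearest: B (9.5262 km)
Q2 at 35.0289°N, 138.1834°E:
  A: √((0.0052·111.32)² + (0.1752·91.31)²) = √(0.335084 + 255.920390) = 16.0080 km
  B: √((-0.3260·111.32)² + (0.4307·91.31)²) = √(1316.987326 + 1546.629997) = 53.5128 km
  C: √((-0.3112·111.32)² + (0.1249·91.31)²) = √(1200.122483 + 130.065335) = 36.4717 km
  D: √((-0.3890·111.32)² + (-0.0990·91.31)²) = √(1875.191380 + 81.715995) = 44.2369 km
  E: √((-0.0407·111.32)² + (0.2740·91.31)²) = √(20.527460 + 625.947359) = 25.4259 km
  → nearest: A (16.0080 km)
Q3 at 34.6782°N, 138.0691°E:
  A: √((0.3559·111.32)² + (0.2895·91.31)²) = √(1569.648363 + 698.769309) = 47.6279 km
  B: √((0.0247·111.32)² + (0.5450·91.31)²) = √(7.560322 + 2476.450720) = 49.8399 km
  C: √((0.0395·111.32)² + (0.2392·91.31)²) = √(19.334840 + 477.044657) = 22.2796 km
  D: √((-0.0383·111.32)² + (0.0153·91.31)²) = √(18.177910 + 1.951729) = 4.4866 km
  E: √((0.3100·111.32)² + (0.3883·91.31)²) = √(1190.884885 + 1257.104748) = 49.4772 km
  → nearest: D (4.4866 km)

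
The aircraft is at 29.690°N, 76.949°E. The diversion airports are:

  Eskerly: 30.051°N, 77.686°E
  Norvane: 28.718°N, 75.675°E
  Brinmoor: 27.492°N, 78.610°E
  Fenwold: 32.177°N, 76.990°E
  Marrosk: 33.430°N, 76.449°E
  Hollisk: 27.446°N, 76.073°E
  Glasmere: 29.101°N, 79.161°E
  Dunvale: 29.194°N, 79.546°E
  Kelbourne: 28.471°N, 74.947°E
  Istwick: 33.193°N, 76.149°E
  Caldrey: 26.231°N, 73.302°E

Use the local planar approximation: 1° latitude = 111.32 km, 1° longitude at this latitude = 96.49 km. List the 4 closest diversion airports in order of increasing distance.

Eskerly, Norvane, Glasmere, Kelbourne

Distances from 29.690°N, 76.949°E:
Eskerly: 81.683 km
Norvane: 163.766 km
Brinmoor: 292.499 km
Fenwold: 276.881 km
Marrosk: 419.123 km
Hollisk: 263.715 km
Glasmere: 223.280 km
Dunvale: 256.596 km
Kelbourne: 236.072 km
Istwick: 397.521 km
Caldrey: 521.633 km
Sorted: Eskerly (81.683 km) < Norvane (163.766 km) < Glasmere (223.280 km) < Kelbourne (236.072 km) < Dunvale (256.596 km) < Hollisk (263.715 km) < …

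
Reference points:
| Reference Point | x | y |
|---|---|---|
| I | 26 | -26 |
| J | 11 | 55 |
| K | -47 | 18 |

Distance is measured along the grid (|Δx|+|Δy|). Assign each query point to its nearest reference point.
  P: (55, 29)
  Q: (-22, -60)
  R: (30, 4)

P at (55, 29):
  I: 84
  J: 70
  K: 113
  → nearest: J (70)
Q at (-22, -60):
  I: 82
  J: 148
  K: 103
  → nearest: I (82)
R at (30, 4):
  I: 34
  J: 70
  K: 91
  → nearest: I (34)

P→J; Q→I; R→I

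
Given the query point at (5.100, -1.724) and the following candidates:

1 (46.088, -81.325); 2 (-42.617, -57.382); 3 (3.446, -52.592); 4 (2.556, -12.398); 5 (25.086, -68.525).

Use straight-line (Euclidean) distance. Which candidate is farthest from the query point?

1

Distances from (5.100, -1.724):
1: √((40.988)² + (-79.601)²) = √(1680.01614 + 6336.31920) = 89.534
2: √((-47.717)² + (-55.658)²) = √(2276.91209 + 3097.81296) = 73.313
3: √((-1.654)² + (-50.868)²) = √(2.73572 + 2587.55342) = 50.895
4: √((-2.544)² + (-10.674)²) = √(6.47194 + 113.93428) = 10.973
5: √((19.986)² + (-66.801)²) = √(399.44020 + 4462.37360) = 69.727
Maximum: 1 at 89.534.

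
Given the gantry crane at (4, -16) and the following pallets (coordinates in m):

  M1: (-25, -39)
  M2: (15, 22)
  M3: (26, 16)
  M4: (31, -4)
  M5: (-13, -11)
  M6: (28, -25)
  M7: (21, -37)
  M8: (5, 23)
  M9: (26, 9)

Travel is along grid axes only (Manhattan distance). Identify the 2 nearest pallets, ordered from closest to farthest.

Distances from (4, -16):
M1: |-29| + |-23| = 29 + 23 = 52 m
M2: |11| + |38| = 11 + 38 = 49 m
M3: |22| + |32| = 22 + 32 = 54 m
M4: |27| + |12| = 27 + 12 = 39 m
M5: |-17| + |5| = 17 + 5 = 22 m
M6: |24| + |-9| = 24 + 9 = 33 m
M7: |17| + |-21| = 17 + 21 = 38 m
M8: |1| + |39| = 1 + 39 = 40 m
M9: |22| + |25| = 22 + 25 = 47 m
Sorted: M5 (22 m) < M6 (33 m) < M7 (38 m) < M4 (39 m) < …

M5, M6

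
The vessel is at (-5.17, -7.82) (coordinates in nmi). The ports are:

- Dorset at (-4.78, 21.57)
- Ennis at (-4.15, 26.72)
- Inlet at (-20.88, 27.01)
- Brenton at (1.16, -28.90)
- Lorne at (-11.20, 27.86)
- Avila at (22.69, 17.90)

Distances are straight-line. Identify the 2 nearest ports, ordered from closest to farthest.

Brenton, Dorset

Distances from (-5.17, -7.82):
Dorset: 29.39 nmi
Ennis: 34.56 nmi
Inlet: 38.21 nmi
Brenton: 22.01 nmi
Lorne: 36.19 nmi
Avila: 37.92 nmi
Sorted: Brenton (22.01 nmi) < Dorset (29.39 nmi) < Ennis (34.56 nmi) < Lorne (36.19 nmi) < …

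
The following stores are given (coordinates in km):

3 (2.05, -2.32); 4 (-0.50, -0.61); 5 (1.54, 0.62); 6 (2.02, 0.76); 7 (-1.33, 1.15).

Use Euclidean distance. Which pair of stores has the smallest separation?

Pairwise distances:
5–6: √((0.48)² + (0.14)²) = √(0.2304 + 0.0196) = 0.50 km
4–7: √((-0.83)² + (1.76)²) = √(0.6889 + 3.0976) = 1.95 km
4–5: √((2.04)² + (1.23)²) = √(4.1616 + 1.5129) = 2.38 km
4–6: √((2.52)² + (1.37)²) = √(6.3504 + 1.8769) = 2.87 km
5–7: √((-2.87)² + (0.53)²) = √(8.2369 + 0.2809) = 2.92 km
3–5: √((-0.51)² + (2.94)²) = √(0.2601 + 8.6436) = 2.98 km
3–4: √((-2.55)² + (1.71)²) = √(6.5025 + 2.9241) = 3.07 km
3–6: √((-0.03)² + (3.08)²) = √(0.0009 + 9.4864) = 3.08 km
6–7: √((-3.35)² + (0.39)²) = √(11.2225 + 0.1521) = 3.37 km
3–7: √((-3.38)² + (3.47)²) = √(11.4244 + 12.0409) = 4.84 km
Closest pair: 5–6 at 0.50 km.

5 and 6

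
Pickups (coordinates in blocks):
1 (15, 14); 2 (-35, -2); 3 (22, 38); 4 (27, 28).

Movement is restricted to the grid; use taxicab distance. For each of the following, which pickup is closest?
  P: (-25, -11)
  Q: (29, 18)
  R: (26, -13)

P at (-25, -11):
  1: |40| + |25| = 40 + 25 = 65 blocks
  2: |-10| + |9| = 10 + 9 = 19 blocks
  3: |47| + |49| = 47 + 49 = 96 blocks
  4: |52| + |39| = 52 + 39 = 91 blocks
  → nearest: 2 (19 blocks)
Q at (29, 18):
  1: |-14| + |-4| = 14 + 4 = 18 blocks
  2: |-64| + |-20| = 64 + 20 = 84 blocks
  3: |-7| + |20| = 7 + 20 = 27 blocks
  4: |-2| + |10| = 2 + 10 = 12 blocks
  → nearest: 4 (12 blocks)
R at (26, -13):
  1: |-11| + |27| = 11 + 27 = 38 blocks
  2: |-61| + |11| = 61 + 11 = 72 blocks
  3: |-4| + |51| = 4 + 51 = 55 blocks
  4: |1| + |41| = 1 + 41 = 42 blocks
  → nearest: 1 (38 blocks)

P→2; Q→4; R→1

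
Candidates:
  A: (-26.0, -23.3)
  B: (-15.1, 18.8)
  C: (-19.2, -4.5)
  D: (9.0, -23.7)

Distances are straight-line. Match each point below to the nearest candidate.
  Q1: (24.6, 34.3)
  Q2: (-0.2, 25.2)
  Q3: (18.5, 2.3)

Q1→B; Q2→B; Q3→D

Q1 at (24.6, 34.3):
  A: √((-50.6)² + (-57.6)²) = √(2560.360 + 3317.760) = 76.7
  B: √((-39.7)² + (-15.5)²) = √(1576.090 + 240.250) = 42.6
  C: √((-43.8)² + (-38.8)²) = √(1918.440 + 1505.440) = 58.5
  D: √((-15.6)² + (-58.0)²) = √(243.360 + 3364.000) = 60.1
  → nearest: B (42.6)
Q2 at (-0.2, 25.2):
  A: √((-25.8)² + (-48.5)²) = √(665.640 + 2352.250) = 54.9
  B: √((-14.9)² + (-6.4)²) = √(222.010 + 40.960) = 16.2
  C: √((-19.0)² + (-29.7)²) = √(361.000 + 882.090) = 35.3
  D: √((9.2)² + (-48.9)²) = √(84.640 + 2391.210) = 49.8
  → nearest: B (16.2)
Q3 at (18.5, 2.3):
  A: √((-44.5)² + (-25.6)²) = √(1980.250 + 655.360) = 51.3
  B: √((-33.6)² + (16.5)²) = √(1128.960 + 272.250) = 37.4
  C: √((-37.7)² + (-6.8)²) = √(1421.290 + 46.240) = 38.3
  D: √((-9.5)² + (-26.0)²) = √(90.250 + 676.000) = 27.7
  → nearest: D (27.7)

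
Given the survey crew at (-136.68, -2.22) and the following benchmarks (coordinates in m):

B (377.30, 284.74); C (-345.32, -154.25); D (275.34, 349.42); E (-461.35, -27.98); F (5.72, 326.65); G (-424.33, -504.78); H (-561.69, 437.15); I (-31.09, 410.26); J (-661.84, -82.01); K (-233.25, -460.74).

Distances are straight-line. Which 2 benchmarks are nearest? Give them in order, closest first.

C, E

Distances from (-136.68, -2.22):
B: √((513.98)² + (286.96)²) = √(264175.4404 + 82346.0416) = 588.66 m
C: √((-208.64)² + (-152.03)²) = √(43530.6496 + 23113.1209) = 258.15 m
D: √((412.02)² + (351.64)²) = √(169760.4804 + 123650.6896) = 541.67 m
E: √((-324.67)² + (-25.76)²) = √(105410.6089 + 663.5776) = 325.69 m
F: √((142.40)² + (328.87)²) = √(20277.7600 + 108155.4769) = 358.38 m
G: √((-287.65)² + (-502.56)²) = √(82742.5225 + 252566.5536) = 579.06 m
H: √((-425.01)² + (439.37)²) = √(180633.5001 + 193045.9969) = 611.29 m
I: √((105.59)² + (412.48)²) = √(11149.2481 + 170139.7504) = 425.78 m
J: √((-525.16)² + (-79.79)²) = √(275793.0256 + 6366.4441) = 531.19 m
K: √((-96.57)² + (-458.52)²) = √(9325.7649 + 210240.5904) = 468.58 m
Sorted: C (258.15 m) < E (325.69 m) < F (358.38 m) < I (425.78 m) < …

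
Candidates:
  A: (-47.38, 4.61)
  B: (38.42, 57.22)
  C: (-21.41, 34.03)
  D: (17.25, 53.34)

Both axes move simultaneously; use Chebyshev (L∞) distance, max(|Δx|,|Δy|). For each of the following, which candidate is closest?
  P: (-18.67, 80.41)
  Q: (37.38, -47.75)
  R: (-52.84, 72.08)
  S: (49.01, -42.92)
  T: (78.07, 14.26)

P→D; Q→C; R→C; S→C; T→B

P at (-18.67, 80.41):
  A: max(|-28.71|, |-75.80|) = 75.80
  B: max(|57.09|, |-23.19|) = 57.09
  C: max(|-2.74|, |-46.38|) = 46.38
  D: max(|35.92|, |-27.07|) = 35.92
  → nearest: D (35.92)
Q at (37.38, -47.75):
  A: max(|-84.76|, |52.36|) = 84.76
  B: max(|1.04|, |104.97|) = 104.97
  C: max(|-58.79|, |81.78|) = 81.78
  D: max(|-20.13|, |101.09|) = 101.09
  → nearest: C (81.78)
R at (-52.84, 72.08):
  A: max(|5.46|, |-67.47|) = 67.47
  B: max(|91.26|, |-14.86|) = 91.26
  C: max(|31.43|, |-38.05|) = 38.05
  D: max(|70.09|, |-18.74|) = 70.09
  → nearest: C (38.05)
S at (49.01, -42.92):
  A: max(|-96.39|, |47.53|) = 96.39
  B: max(|-10.59|, |100.14|) = 100.14
  C: max(|-70.42|, |76.95|) = 76.95
  D: max(|-31.76|, |96.26|) = 96.26
  → nearest: C (76.95)
T at (78.07, 14.26):
  A: max(|-125.45|, |-9.65|) = 125.45
  B: max(|-39.65|, |42.96|) = 42.96
  C: max(|-99.48|, |19.77|) = 99.48
  D: max(|-60.82|, |39.08|) = 60.82
  → nearest: B (42.96)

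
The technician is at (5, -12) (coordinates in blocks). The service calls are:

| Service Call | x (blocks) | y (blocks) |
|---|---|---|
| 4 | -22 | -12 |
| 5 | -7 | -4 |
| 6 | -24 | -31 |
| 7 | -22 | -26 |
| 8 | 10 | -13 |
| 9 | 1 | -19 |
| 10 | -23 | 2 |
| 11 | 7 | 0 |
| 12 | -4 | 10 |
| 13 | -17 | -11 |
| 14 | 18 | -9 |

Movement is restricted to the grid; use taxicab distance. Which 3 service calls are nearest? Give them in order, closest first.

Distances from (5, -12):
4: |-27| + |0| = 27 + 0 = 27 blocks
5: |-12| + |8| = 12 + 8 = 20 blocks
6: |-29| + |-19| = 29 + 19 = 48 blocks
7: |-27| + |-14| = 27 + 14 = 41 blocks
8: |5| + |-1| = 5 + 1 = 6 blocks
9: |-4| + |-7| = 4 + 7 = 11 blocks
10: |-28| + |14| = 28 + 14 = 42 blocks
11: |2| + |12| = 2 + 12 = 14 blocks
12: |-9| + |22| = 9 + 22 = 31 blocks
13: |-22| + |1| = 22 + 1 = 23 blocks
14: |13| + |3| = 13 + 3 = 16 blocks
Sorted: 8 (6 blocks) < 9 (11 blocks) < 11 (14 blocks) < 14 (16 blocks) < 5 (20 blocks) < …

8, 9, 11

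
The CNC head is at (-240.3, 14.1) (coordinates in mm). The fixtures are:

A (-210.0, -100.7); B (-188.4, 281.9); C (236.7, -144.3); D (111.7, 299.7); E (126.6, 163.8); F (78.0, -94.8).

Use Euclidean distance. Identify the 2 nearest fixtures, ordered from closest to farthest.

A, B

Distances from (-240.3, 14.1):
A: √((30.3)² + (-114.8)²) = √(918.090 + 13179.040) = 118.7 mm
B: √((51.9)² + (267.8)²) = √(2693.610 + 71716.840) = 272.8 mm
C: √((477.0)² + (-158.4)²) = √(227529.000 + 25090.560) = 502.6 mm
D: √((352.0)² + (285.6)²) = √(123904.000 + 81567.360) = 453.3 mm
E: √((366.9)² + (149.7)²) = √(134615.610 + 22410.090) = 396.3 mm
F: √((318.3)² + (-108.9)²) = √(101314.890 + 11859.210) = 336.4 mm
Sorted: A (118.7 mm) < B (272.8 mm) < F (336.4 mm) < E (396.3 mm) < …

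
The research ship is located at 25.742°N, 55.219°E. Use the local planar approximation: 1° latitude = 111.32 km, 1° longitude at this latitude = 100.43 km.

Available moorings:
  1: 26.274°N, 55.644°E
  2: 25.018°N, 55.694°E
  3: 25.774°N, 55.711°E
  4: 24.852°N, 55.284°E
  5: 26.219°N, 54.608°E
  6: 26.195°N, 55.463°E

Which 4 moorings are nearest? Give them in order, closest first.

3, 6, 1, 5

Distances from 25.742°N, 55.219°E:
1: 73.001 km
2: 93.656 km
3: 49.540 km
4: 99.290 km
5: 81.148 km
6: 56.067 km
Sorted: 3 (49.540 km) < 6 (56.067 km) < 1 (73.001 km) < 5 (81.148 km) < 2 (93.656 km) < 4 (99.290 km)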